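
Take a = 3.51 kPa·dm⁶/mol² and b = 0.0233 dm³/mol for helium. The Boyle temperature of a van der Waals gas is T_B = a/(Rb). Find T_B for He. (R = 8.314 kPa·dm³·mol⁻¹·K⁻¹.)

T_B ≈ 18.12 K

For a van der Waals gas the second virial coefficient B₂ = b − a/(RT) vanishes at T_B = a/(Rb).
T_B = 3.51/(8.314×0.0233) = 3.51/0.19372 = 18.12 K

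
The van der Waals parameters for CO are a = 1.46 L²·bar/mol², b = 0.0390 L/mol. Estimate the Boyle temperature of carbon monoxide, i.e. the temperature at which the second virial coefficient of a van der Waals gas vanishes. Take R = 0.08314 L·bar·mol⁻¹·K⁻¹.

For a van der Waals gas the second virial coefficient B₂ = b − a/(RT) vanishes at T_B = a/(Rb).
T_B = 1.46/(0.08314×0.0390) = 1.46/0.0032425 = 450.3 K

T_B ≈ 450.3 K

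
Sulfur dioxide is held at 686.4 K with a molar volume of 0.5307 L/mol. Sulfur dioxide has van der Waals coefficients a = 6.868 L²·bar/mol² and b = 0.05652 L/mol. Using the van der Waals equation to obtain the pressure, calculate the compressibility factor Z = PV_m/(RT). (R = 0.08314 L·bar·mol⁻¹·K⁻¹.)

P = RT/(V_m − b) − a/V_m² = (0.08314)(686.4)/(0.5307 − 0.05652) − 6.868/(0.5307)²
  = 57.067/0.47418 − 24.386 = 120.35 − 24.386 = 95.96 bar
Z = PV_m/(RT) = (95.96)(0.5307)/((0.08314)(686.4)) = 50.926/57.067 = 0.8924

Z ≈ 0.8924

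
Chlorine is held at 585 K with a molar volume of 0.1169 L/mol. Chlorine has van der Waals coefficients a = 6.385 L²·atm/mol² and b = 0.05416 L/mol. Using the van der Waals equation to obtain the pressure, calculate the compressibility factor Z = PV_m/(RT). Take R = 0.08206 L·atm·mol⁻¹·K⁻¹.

P = RT/(V_m − b) − a/V_m² = (0.08206)(585)/(0.1169 − 0.05416) − 6.385/(0.1169)²
  = 48.005/0.062740 − 467.23 = 765.14 − 467.23 = 297.91 atm
Z = PV_m/(RT) = (297.91)(0.1169)/((0.08206)(585)) = 34.826/48.005 = 0.7255

Z ≈ 0.7255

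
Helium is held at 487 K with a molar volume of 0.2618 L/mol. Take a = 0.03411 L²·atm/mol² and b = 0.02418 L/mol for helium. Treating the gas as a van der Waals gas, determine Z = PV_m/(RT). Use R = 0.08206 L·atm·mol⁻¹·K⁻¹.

P = RT/(V_m − b) − a/V_m² = (0.08206)(487)/(0.2618 − 0.02418) − 0.03411/(0.2618)²
  = 39.963/0.23762 − 0.49767 = 168.18 − 0.49767 = 167.68 atm
Z = PV_m/(RT) = (167.68)(0.2618)/((0.08206)(487)) = 43.899/39.963 = 1.098

Z ≈ 1.098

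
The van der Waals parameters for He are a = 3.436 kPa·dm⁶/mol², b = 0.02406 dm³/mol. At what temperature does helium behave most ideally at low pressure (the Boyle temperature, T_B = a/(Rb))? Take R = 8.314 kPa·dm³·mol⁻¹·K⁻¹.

For a van der Waals gas the second virial coefficient B₂ = b − a/(RT) vanishes at T_B = a/(Rb).
T_B = 3.436/(8.314×0.02406) = 3.436/0.20003 = 17.18 K

T_B ≈ 17.18 K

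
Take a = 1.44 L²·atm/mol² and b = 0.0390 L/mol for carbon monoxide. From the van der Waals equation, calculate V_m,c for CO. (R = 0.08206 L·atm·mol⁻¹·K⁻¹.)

V_m,c ≈ 0.1170 L/mol

For a van der Waals gas, V_m,c = 3b.
V_m,c = 3×0.0390 = 0.1170 L/mol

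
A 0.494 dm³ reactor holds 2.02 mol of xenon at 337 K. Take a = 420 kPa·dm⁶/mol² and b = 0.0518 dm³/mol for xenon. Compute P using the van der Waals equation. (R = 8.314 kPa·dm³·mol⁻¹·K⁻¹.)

P = nRT/(V − nb) − a n²/V²
nRT/(V − nb) = (2.02)(8.314)(337)/(0.494 − 2.02×0.0518) = 5659.7/0.38936 = 14536 kPa
a n²/V² = (420)(2.02)²/(0.494)² = 7022.6 kPa
P = 14536 − 7022.6 = 7513 kPa

P ≈ 7513 kPa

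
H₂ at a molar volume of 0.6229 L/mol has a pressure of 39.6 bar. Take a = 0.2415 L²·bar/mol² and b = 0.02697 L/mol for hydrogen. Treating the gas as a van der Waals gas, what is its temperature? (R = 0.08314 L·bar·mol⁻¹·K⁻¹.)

T = (P + a/V_m²)(V_m − b)/R
P + a/V_m² = 39.6 + 0.2415/(0.6229)² = 40.222 bar
V_m − b = 0.6229 − 0.02697 = 0.59593 L/mol
T = (40.222)(0.59593)/0.08314 = 288.3 K

T ≈ 288.3 K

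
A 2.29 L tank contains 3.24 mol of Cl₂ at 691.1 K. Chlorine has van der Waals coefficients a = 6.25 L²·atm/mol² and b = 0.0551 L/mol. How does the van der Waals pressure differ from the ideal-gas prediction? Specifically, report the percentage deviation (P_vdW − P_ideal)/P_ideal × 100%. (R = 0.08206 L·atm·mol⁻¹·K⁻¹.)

-7.14 %

Ideal: P_ideal = nRT/V = (3.24)(0.08206)(691.1)/2.29 = 80.2383 atm
vdW: P = nRT/(V − nb) − a n²/V² = 183.746/2.11148 − 65.6100/5.24410 = 87.0224 − 12.5112 = 74.5112 atm
% deviation = (74.5112 − 80.2383)/80.2383 × 100% = -7.14%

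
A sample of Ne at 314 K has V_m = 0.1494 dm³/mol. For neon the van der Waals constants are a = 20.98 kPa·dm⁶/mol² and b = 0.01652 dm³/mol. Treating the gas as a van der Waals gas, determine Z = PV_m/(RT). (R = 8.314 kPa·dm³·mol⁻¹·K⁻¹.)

P = RT/(V_m − b) − a/V_m² = (8.314)(314)/(0.1494 − 0.01652) − 20.98/(0.1494)²
  = 2610.6/0.13288 − 939.95 = 19646 − 939.95 = 18706 kPa
Z = PV_m/(RT) = (18706)(0.1494)/((8.314)(314)) = 2794.7/2610.6 = 1.071

Z ≈ 1.071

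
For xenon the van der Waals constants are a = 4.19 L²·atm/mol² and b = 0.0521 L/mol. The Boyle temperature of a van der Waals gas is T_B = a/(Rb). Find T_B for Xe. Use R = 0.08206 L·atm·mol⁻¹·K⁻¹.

For a van der Waals gas the second virial coefficient B₂ = b − a/(RT) vanishes at T_B = a/(Rb).
T_B = 4.19/(0.08206×0.0521) = 4.19/0.0042753 = 980.0 K

T_B ≈ 980.0 K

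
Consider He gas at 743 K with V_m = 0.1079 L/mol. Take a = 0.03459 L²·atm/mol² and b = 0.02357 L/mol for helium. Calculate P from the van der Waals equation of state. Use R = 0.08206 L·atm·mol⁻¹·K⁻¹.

P ≈ 720.0 atm

P = RT/(V_m − b) − a/V_m²
RT/(V_m − b) = (0.08206)(743)/(0.1079 − 0.02357) = 60.971/0.084330 = 723.00 atm
a/V_m² = 0.03459/(0.1079)² = 2.9710 atm
P = 723.00 − 2.9710 = 720.0 atm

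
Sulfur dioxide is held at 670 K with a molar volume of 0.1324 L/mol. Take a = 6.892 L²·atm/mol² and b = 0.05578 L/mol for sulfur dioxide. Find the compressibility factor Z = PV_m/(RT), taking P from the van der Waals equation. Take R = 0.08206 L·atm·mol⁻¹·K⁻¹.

Z ≈ 0.7812

P = RT/(V_m − b) − a/V_m² = (0.08206)(670)/(0.1324 − 0.05578) − 6.892/(0.1324)²
  = 54.980/0.076620 − 393.16 = 717.57 − 393.16 = 324.41 atm
Z = PV_m/(RT) = (324.41)(0.1324)/((0.08206)(670)) = 42.952/54.980 = 0.7812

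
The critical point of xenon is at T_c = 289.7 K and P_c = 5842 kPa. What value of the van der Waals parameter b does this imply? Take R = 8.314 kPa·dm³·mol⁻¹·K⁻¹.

From T_c = 8a/(27Rb) and P_c = a/(27b²): b = R T_c/(8 P_c).
b = (8.314)(289.7)/(8×5842) = 2408.6/46736 = 0.05154 dm³/mol

b ≈ 0.05154 dm³/mol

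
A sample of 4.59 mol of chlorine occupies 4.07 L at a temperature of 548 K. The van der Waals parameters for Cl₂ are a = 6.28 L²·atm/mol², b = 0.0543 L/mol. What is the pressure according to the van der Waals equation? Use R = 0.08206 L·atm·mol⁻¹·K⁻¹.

P ≈ 46.04 atm

P = nRT/(V − nb) − a n²/V²
nRT/(V − nb) = (4.59)(0.08206)(548)/(4.07 − 4.59×0.0543) = 206.41/3.8208 = 54.023 atm
a n²/V² = (6.28)(4.59)²/(4.07)² = 7.9872 atm
P = 54.023 − 7.9872 = 46.04 atm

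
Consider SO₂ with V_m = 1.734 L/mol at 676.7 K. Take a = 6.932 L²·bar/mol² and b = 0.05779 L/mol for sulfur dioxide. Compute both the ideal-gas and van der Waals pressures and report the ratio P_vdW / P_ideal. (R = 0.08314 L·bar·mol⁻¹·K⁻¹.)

P_vdW / P_ideal ≈ 0.9634

Ideal: P_ideal = RT/V_m = (0.08314)(676.7)/1.734 = 32.4457 bar
vdW: P = RT/(V_m − b) − a/V_m² = 56.2608/1.67621 − 6.932/3.00676 = 33.5643 − 2.30547 = 31.2588 bar
Ratio = 31.2588/32.4457 = 0.9634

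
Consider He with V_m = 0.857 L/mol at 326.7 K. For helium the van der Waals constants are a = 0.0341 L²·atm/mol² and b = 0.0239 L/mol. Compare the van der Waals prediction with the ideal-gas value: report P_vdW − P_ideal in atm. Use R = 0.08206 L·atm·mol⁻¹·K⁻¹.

ΔP ≈ 0.851 atm

Ideal: P_ideal = RT/V_m = (0.08206)(326.7)/0.857 = 31.2824 atm
vdW: P = RT/(V_m − b) − a/V_m² = 26.8090/0.833100 − 0.0341/0.734449 = 32.1798 − 0.0464294 = 32.1334 atm
ΔP = 32.1334 − 31.2824 = 0.851 atm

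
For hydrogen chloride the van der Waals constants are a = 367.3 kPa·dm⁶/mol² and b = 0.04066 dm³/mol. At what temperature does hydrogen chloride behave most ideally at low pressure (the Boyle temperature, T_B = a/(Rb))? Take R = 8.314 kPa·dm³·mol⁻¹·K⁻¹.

T_B ≈ 1087 K

For a van der Waals gas the second virial coefficient B₂ = b − a/(RT) vanishes at T_B = a/(Rb).
T_B = 367.3/(8.314×0.04066) = 367.3/0.33805 = 1087 K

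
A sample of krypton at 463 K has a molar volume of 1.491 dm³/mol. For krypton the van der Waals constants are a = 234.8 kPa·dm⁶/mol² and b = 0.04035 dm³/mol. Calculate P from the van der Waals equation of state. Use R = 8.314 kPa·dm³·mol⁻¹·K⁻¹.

P = RT/(V_m − b) − a/V_m²
RT/(V_m − b) = (8.314)(463)/(1.491 − 0.04035) = 3849.4/1.4507 = 2653.5 kPa
a/V_m² = 234.8/(1.491)² = 105.62 kPa
P = 2653.5 − 105.62 = 2548 kPa

P ≈ 2548 kPa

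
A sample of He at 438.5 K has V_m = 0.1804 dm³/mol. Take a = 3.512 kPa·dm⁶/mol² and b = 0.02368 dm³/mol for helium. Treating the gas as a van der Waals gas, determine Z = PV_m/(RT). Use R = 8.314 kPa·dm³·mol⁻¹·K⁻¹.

Z ≈ 1.146

P = RT/(V_m − b) − a/V_m² = (8.314)(438.5)/(0.1804 − 0.02368) − 3.512/(0.1804)²
  = 3645.7/0.15672 − 107.91 = 23263 − 107.91 = 23155 kPa
Z = PV_m/(RT) = (23155)(0.1804)/((8.314)(438.5)) = 4177.2/3645.7 = 1.146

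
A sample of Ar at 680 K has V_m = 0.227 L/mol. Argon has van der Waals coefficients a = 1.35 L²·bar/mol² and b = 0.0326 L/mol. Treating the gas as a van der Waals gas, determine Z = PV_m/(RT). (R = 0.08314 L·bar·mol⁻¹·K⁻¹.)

Z ≈ 1.063

P = RT/(V_m − b) − a/V_m² = (0.08314)(680)/(0.227 − 0.0326) − 1.35/(0.227)²
  = 56.535/0.19440 − 26.199 = 290.82 − 26.199 = 264.62 bar
Z = PV_m/(RT) = (264.62)(0.227)/((0.08314)(680)) = 60.069/56.535 = 1.063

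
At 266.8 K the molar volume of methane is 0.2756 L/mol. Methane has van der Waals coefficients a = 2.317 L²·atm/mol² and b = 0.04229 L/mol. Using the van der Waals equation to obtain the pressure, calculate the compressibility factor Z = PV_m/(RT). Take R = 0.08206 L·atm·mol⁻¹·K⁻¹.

P = RT/(V_m − b) − a/V_m² = (0.08206)(266.8)/(0.2756 − 0.04229) − 2.317/(0.2756)²
  = 21.894/0.23331 − 30.505 = 93.841 − 30.505 = 63.336 atm
Z = PV_m/(RT) = (63.336)(0.2756)/((0.08206)(266.8)) = 17.455/21.894 = 0.7973

Z ≈ 0.7973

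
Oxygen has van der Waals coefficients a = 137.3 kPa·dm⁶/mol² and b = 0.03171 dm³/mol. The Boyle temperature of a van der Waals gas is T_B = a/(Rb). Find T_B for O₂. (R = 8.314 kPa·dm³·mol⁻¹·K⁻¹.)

T_B ≈ 520.8 K

For a van der Waals gas the second virial coefficient B₂ = b − a/(RT) vanishes at T_B = a/(Rb).
T_B = 137.3/(8.314×0.03171) = 137.3/0.26364 = 520.8 K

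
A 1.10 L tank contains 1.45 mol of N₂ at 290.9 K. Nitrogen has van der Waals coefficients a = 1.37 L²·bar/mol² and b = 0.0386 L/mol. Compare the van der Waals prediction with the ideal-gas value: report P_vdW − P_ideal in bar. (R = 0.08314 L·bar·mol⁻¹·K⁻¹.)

Ideal: P_ideal = nRT/V = (1.45)(0.08314)(290.9)/1.10 = 31.8808 bar
vdW: P = nRT/(V − nb) − a n²/V² = 35.0689/1.04403 − 2.88043/1.21000 = 33.5899 − 2.38052 = 31.2094 bar
ΔP = 31.2094 − 31.8808 = -0.671 bar

ΔP ≈ -0.671 bar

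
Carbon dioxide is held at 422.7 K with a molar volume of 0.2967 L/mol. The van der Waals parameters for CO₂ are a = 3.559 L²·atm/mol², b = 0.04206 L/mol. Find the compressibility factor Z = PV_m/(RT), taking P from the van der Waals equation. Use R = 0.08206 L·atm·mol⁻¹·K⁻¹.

P = RT/(V_m − b) − a/V_m² = (0.08206)(422.7)/(0.2967 − 0.04206) − 3.559/(0.2967)²
  = 34.687/0.25464 − 40.429 = 136.22 − 40.429 = 95.79 atm
Z = PV_m/(RT) = (95.79)(0.2967)/((0.08206)(422.7)) = 28.421/34.687 = 0.8194

Z ≈ 0.8194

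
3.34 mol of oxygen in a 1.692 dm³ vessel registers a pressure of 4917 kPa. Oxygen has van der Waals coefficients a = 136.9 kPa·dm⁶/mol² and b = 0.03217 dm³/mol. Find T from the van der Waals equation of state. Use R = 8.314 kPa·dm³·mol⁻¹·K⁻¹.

T ≈ 311.0 K

T = (P + a n²/V²)(V − nb)/(nR)
P + a n²/V² = 4917 + (136.9)(3.34)²/(1.692)² = 5450.5 kPa
V − nb = 1.692 − (3.34)(0.03217) = 1.5846 dm³
T = (5450.5)(1.5846)/((3.34)(8.314)) = 311.0 K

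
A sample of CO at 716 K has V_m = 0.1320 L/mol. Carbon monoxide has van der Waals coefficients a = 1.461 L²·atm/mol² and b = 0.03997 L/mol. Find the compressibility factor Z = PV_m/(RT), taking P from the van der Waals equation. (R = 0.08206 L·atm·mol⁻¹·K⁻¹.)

Z ≈ 1.246

P = RT/(V_m − b) − a/V_m² = (0.08206)(716)/(0.1320 − 0.03997) − 1.461/(0.1320)²
  = 58.755/0.092030 − 83.850 = 638.43 − 83.850 = 554.58 atm
Z = PV_m/(RT) = (554.58)(0.1320)/((0.08206)(716)) = 73.205/58.755 = 1.246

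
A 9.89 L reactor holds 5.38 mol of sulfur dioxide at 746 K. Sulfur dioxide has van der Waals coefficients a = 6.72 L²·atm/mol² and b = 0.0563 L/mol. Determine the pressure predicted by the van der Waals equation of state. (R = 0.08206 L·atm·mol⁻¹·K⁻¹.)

P = nRT/(V − nb) − a n²/V²
nRT/(V − nb) = (5.38)(0.08206)(746)/(9.89 − 5.38×0.0563) = 329.35/9.5871 = 34.353 atm
a n²/V² = (6.72)(5.38)²/(9.89)² = 1.9886 atm
P = 34.353 − 1.9886 = 32.36 atm

P ≈ 32.36 atm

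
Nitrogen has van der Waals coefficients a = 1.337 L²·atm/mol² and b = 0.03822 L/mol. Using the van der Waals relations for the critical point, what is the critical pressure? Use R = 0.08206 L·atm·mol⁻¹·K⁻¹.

P_c ≈ 33.90 atm

For a van der Waals gas, P_c = a/(27b²).
P_c = 1.337/(27×(0.03822)²) = 1.337/0.039441 = 33.90 atm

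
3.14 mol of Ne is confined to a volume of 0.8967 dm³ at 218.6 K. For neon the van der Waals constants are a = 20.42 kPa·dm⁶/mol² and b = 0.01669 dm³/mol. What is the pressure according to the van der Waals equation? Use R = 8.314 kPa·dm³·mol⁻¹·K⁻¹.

P = nRT/(V − nb) − a n²/V²
nRT/(V − nb) = (3.14)(8.314)(218.6)/(0.8967 − 3.14×0.01669) = 5706.8/0.84429 = 6759.3 kPa
a n²/V² = (20.42)(3.14)²/(0.8967)² = 250.39 kPa
P = 6759.3 − 250.39 = 6509 kPa

P ≈ 6509 kPa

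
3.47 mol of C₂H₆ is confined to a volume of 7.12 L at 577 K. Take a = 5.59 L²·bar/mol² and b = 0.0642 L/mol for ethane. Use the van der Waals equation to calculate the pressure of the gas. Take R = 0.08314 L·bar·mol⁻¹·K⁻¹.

P ≈ 22.81 bar

P = nRT/(V − nb) − a n²/V²
nRT/(V − nb) = (3.47)(0.08314)(577)/(7.12 − 3.47×0.0642) = 166.46/6.8972 = 24.134 bar
a n²/V² = (5.59)(3.47)²/(7.12)² = 1.3277 bar
P = 24.134 − 1.3277 = 22.81 bar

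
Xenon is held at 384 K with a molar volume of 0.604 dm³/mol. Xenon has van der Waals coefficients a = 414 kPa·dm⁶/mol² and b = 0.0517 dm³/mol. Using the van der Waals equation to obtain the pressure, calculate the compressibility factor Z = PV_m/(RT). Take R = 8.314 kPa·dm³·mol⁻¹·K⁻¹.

P = RT/(V_m − b) − a/V_m² = (8.314)(384)/(0.604 − 0.0517) − 414/(0.604)²
  = 3192.6/0.55230 − 1134.8 = 5780.6 − 1134.8 = 4645.8 kPa
Z = PV_m/(RT) = (4645.8)(0.604)/((8.314)(384)) = 2806.1/3192.6 = 0.8789

Z ≈ 0.8789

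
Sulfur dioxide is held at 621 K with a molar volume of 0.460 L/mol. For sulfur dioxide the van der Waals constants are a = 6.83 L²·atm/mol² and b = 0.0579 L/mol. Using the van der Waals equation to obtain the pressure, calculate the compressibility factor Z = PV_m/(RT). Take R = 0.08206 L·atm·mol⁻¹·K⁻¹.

P = RT/(V_m − b) − a/V_m² = (0.08206)(621)/(0.460 − 0.0579) − 6.83/(0.460)²
  = 50.959/0.40210 − 32.278 = 126.73 − 32.278 = 94.45 atm
Z = PV_m/(RT) = (94.45)(0.460)/((0.08206)(621)) = 43.447/50.959 = 0.8526

Z ≈ 0.8526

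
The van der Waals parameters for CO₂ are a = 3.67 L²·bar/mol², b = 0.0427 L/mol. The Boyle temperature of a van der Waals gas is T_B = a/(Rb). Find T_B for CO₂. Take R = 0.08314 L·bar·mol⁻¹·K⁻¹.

For a van der Waals gas the second virial coefficient B₂ = b − a/(RT) vanishes at T_B = a/(Rb).
T_B = 3.67/(0.08314×0.0427) = 3.67/0.0035501 = 1034 K

T_B ≈ 1034 K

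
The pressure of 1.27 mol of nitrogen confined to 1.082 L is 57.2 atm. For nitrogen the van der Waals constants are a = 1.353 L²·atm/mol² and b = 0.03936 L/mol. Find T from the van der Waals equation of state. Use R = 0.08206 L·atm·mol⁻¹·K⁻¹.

T ≈ 584.9 K

T = (P + a n²/V²)(V − nb)/(nR)
P + a n²/V² = 57.2 + (1.353)(1.27)²/(1.082)² = 59.064 atm
V − nb = 1.082 − (1.27)(0.03936) = 1.0320 L
T = (59.064)(1.0320)/((1.27)(0.08206)) = 584.9 K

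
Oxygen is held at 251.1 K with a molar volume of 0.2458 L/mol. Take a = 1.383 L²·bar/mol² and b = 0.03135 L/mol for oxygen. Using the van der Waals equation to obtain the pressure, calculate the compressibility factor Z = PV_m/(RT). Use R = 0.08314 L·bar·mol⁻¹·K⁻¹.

Z ≈ 0.8767

P = RT/(V_m − b) − a/V_m² = (0.08314)(251.1)/(0.2458 − 0.03135) − 1.383/(0.2458)²
  = 20.876/0.21445 − 22.891 = 97.347 − 22.891 = 74.456 bar
Z = PV_m/(RT) = (74.456)(0.2458)/((0.08314)(251.1)) = 18.301/20.876 = 0.8767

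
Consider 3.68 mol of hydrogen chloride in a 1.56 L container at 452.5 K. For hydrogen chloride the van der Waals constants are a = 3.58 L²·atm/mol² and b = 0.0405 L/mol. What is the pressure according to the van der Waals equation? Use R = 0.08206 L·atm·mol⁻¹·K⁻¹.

P ≈ 76.92 atm

P = nRT/(V − nb) − a n²/V²
nRT/(V − nb) = (3.68)(0.08206)(452.5)/(1.56 − 3.68×0.0405) = 136.65/1.4110 = 96.846 atm
a n²/V² = (3.58)(3.68)²/(1.56)² = 19.922 atm
P = 96.846 − 19.922 = 76.92 atm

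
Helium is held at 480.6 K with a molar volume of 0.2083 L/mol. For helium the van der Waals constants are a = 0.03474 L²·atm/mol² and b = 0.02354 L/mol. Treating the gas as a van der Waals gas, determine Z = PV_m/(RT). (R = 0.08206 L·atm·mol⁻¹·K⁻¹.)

P = RT/(V_m − b) − a/V_m² = (0.08206)(480.6)/(0.2083 − 0.02354) − 0.03474/(0.2083)²
  = 39.438/0.18476 − 0.80067 = 213.46 − 0.80067 = 212.66 atm
Z = PV_m/(RT) = (212.66)(0.2083)/((0.08206)(480.6)) = 44.297/39.438 = 1.123

Z ≈ 1.123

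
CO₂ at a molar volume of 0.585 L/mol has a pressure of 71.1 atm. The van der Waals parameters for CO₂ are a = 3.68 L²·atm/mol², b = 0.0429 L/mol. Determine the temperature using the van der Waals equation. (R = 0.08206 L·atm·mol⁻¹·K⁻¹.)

T = (P + a/V_m²)(V_m − b)/R
P + a/V_m² = 71.1 + 3.68/(0.585)² = 81.853 atm
V_m − b = 0.585 − 0.0429 = 0.54210 L/mol
T = (81.853)(0.54210)/0.08206 = 540.7 K

T ≈ 540.7 K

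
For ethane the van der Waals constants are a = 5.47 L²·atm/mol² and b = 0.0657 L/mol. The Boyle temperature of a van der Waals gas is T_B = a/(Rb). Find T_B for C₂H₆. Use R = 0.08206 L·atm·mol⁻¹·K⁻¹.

For a van der Waals gas the second virial coefficient B₂ = b − a/(RT) vanishes at T_B = a/(Rb).
T_B = 5.47/(0.08206×0.0657) = 5.47/0.0053913 = 1015 K

T_B ≈ 1015 K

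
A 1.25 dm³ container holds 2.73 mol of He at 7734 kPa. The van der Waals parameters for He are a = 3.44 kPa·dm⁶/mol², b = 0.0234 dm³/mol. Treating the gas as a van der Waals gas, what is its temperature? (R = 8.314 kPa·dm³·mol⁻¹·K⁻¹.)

T ≈ 405.0 K

T = (P + a n²/V²)(V − nb)/(nR)
P + a n²/V² = 7734 + (3.44)(2.73)²/(1.25)² = 7750.4 kPa
V − nb = 1.25 − (2.73)(0.0234) = 1.1861 dm³
T = (7750.4)(1.1861)/((2.73)(8.314)) = 405.0 K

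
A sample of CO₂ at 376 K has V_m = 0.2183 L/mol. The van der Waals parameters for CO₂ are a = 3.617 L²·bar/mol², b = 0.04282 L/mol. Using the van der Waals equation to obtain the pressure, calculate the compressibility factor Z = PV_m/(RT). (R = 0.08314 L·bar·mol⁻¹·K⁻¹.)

Z ≈ 0.7140

P = RT/(V_m − b) − a/V_m² = (0.08314)(376)/(0.2183 − 0.04282) − 3.617/(0.2183)²
  = 31.261/0.17548 − 75.900 = 178.15 − 75.900 = 102.25 bar
Z = PV_m/(RT) = (102.25)(0.2183)/((0.08314)(376)) = 22.321/31.261 = 0.7140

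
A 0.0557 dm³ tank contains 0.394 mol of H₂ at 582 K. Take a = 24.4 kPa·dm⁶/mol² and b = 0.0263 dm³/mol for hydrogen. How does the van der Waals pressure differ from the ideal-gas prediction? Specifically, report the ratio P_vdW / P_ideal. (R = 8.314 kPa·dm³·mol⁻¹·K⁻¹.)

P_vdW / P_ideal ≈ 1.193

Ideal: P_ideal = nRT/V = (0.394)(8.314)(582)/0.0557 = 34227.4 kPa
vdW: P = nRT/(V − nb) − a n²/V² = 1906.47/0.0453378 − 3.78776/0.00310249 = 42050.3 − 1220.88 = 40829.4 kPa
Ratio = 40829.4/34227.4 = 1.193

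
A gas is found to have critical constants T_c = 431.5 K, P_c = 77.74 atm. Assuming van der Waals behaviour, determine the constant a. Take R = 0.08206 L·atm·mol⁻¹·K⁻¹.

From T_c = 8a/(27Rb) and P_c = a/(27b²): a = 27 R² T_c²/(64 P_c).
a = 27×(0.08206)²×(431.5)²/(64×77.74) = 33852/4975.4 = 6.804 L²·atm/mol²

a ≈ 6.804 L²·atm/mol²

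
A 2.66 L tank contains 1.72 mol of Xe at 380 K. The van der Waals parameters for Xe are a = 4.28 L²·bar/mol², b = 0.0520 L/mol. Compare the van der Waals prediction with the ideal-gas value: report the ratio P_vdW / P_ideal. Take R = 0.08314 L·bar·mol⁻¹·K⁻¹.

P_vdW / P_ideal ≈ 0.9472

Ideal: P_ideal = nRT/V = (1.72)(0.08314)(380)/2.66 = 20.4287 bar
vdW: P = nRT/(V − nb) − a n²/V² = 54.3403/2.57056 − 12.6620/7.07560 = 21.1395 − 1.78953 = 19.3500 bar
Ratio = 19.3500/20.4287 = 0.9472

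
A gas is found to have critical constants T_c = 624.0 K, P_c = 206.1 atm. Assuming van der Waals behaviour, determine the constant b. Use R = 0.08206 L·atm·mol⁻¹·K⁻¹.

From T_c = 8a/(27Rb) and P_c = a/(27b²): b = R T_c/(8 P_c).
b = (0.08206)(624.0)/(8×206.1) = 51.205/1648.8 = 0.03106 L/mol

b ≈ 0.03106 L/mol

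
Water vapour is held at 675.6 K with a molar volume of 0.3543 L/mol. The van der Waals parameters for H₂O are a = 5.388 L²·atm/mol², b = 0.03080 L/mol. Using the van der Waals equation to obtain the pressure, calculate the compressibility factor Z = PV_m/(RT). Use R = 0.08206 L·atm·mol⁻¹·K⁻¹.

Z ≈ 0.8209

P = RT/(V_m − b) − a/V_m² = (0.08206)(675.6)/(0.3543 − 0.03080) − 5.388/(0.3543)²
  = 55.440/0.32350 − 42.923 = 171.38 − 42.923 = 128.46 atm
Z = PV_m/(RT) = (128.46)(0.3543)/((0.08206)(675.6)) = 45.513/55.440 = 0.8209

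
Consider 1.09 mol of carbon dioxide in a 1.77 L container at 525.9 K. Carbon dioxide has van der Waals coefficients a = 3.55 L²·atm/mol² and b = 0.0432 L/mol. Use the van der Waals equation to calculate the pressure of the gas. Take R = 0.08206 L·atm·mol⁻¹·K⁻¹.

P = nRT/(V − nb) − a n²/V²
nRT/(V − nb) = (1.09)(0.08206)(525.9)/(1.77 − 1.09×0.0432) = 47.039/1.7229 = 27.302 atm
a n²/V² = (3.55)(1.09)²/(1.77)² = 1.3463 atm
P = 27.302 − 1.3463 = 25.96 atm

P ≈ 25.96 atm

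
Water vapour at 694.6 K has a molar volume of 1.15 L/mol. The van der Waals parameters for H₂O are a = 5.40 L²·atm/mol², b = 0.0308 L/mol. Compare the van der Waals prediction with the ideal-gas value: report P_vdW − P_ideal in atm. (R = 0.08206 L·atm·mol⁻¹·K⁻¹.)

ΔP ≈ -2.719 atm

Ideal: P_ideal = RT/V_m = (0.08206)(694.6)/1.15 = 49.5642 atm
vdW: P = RT/(V_m − b) − a/V_m² = 56.9989/1.11920 − 5.40/1.32250 = 50.9283 − 4.08318 = 46.8451 atm
ΔP = 46.8451 − 49.5642 = -2.719 atm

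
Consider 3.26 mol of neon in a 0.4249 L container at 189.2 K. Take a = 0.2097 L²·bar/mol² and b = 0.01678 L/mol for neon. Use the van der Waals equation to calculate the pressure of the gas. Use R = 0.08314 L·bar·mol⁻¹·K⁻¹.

P ≈ 126.2 bar

P = nRT/(V − nb) − a n²/V²
nRT/(V − nb) = (3.26)(0.08314)(189.2)/(0.4249 − 3.26×0.01678) = 51.280/0.37020 = 138.52 bar
a n²/V² = (0.2097)(3.26)²/(0.4249)² = 12.344 bar
P = 138.52 − 12.344 = 126.2 bar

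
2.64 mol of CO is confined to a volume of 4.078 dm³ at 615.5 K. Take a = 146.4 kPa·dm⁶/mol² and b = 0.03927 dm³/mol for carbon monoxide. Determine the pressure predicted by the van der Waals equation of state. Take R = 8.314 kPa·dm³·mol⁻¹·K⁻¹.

P ≈ 3338 kPa

P = nRT/(V − nb) − a n²/V²
nRT/(V − nb) = (2.64)(8.314)(615.5)/(4.078 − 2.64×0.03927) = 13510/3.9743 = 3399.3 kPa
a n²/V² = (146.4)(2.64)²/(4.078)² = 61.356 kPa
P = 3399.3 − 61.356 = 3338 kPa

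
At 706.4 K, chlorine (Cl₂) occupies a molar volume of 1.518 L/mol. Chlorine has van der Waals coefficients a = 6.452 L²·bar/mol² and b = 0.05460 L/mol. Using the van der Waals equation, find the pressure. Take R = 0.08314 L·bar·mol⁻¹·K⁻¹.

P = RT/(V_m − b) − a/V_m²
RT/(V_m − b) = (0.08314)(706.4)/(1.518 − 0.05460) = 58.730/1.4634 = 40.133 bar
a/V_m² = 6.452/(1.518)² = 2.8000 bar
P = 40.133 − 2.8000 = 37.33 bar

P ≈ 37.33 bar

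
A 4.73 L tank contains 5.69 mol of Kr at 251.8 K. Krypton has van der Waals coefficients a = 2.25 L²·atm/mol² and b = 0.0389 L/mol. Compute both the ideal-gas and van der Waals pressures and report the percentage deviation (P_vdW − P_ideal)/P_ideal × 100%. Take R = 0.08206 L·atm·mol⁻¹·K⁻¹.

Ideal: P_ideal = nRT/V = (5.69)(0.08206)(251.8)/4.73 = 24.8564 atm
vdW: P = nRT/(V − nb) − a n²/V² = 117.571/4.50866 − 72.8462/22.3729 = 26.0767 − 3.25600 = 22.8207 atm
% deviation = (22.8207 − 24.8564)/24.8564 × 100% = -8.19%

-8.19 %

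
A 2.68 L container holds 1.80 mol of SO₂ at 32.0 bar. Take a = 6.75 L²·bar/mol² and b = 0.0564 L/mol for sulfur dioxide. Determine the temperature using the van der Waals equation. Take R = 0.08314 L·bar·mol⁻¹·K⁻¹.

T = (P + a n²/V²)(V − nb)/(nR)
P + a n²/V² = 32.0 + (6.75)(1.80)²/(2.68)² = 35.045 bar
V − nb = 2.68 − (1.80)(0.0564) = 2.5785 L
T = (35.045)(2.5785)/((1.80)(0.08314)) = 603.8 K

T ≈ 603.8 K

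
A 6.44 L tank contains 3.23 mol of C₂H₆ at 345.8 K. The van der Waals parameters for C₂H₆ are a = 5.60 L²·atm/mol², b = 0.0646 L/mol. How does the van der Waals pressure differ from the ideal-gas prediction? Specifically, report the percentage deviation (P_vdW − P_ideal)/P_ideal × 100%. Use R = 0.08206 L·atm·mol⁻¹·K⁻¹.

Ideal: P_ideal = nRT/V = (3.23)(0.08206)(345.8)/6.44 = 14.2322 atm
vdW: P = nRT/(V − nb) − a n²/V² = 91.6556/6.23134 − 58.4242/41.4736 = 14.7088 − 1.40871 = 13.3001 atm
% deviation = (13.3001 − 14.2322)/14.2322 × 100% = -6.55%

-6.55 %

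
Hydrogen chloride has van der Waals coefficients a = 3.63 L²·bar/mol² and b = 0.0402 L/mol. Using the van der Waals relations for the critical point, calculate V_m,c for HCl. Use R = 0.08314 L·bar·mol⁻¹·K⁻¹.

For a van der Waals gas, V_m,c = 3b.
V_m,c = 3×0.0402 = 0.1206 L/mol

V_m,c ≈ 0.1206 L/mol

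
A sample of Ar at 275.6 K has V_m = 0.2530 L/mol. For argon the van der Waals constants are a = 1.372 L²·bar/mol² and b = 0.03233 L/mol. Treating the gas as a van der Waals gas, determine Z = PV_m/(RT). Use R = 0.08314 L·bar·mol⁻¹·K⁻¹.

P = RT/(V_m − b) − a/V_m² = (0.08314)(275.6)/(0.2530 − 0.03233) − 1.372/(0.2530)²
  = 22.913/0.22067 − 21.434 = 103.83 − 21.434 = 82.40 bar
Z = PV_m/(RT) = (82.40)(0.2530)/((0.08314)(275.6)) = 20.847/22.913 = 0.9098

Z ≈ 0.9098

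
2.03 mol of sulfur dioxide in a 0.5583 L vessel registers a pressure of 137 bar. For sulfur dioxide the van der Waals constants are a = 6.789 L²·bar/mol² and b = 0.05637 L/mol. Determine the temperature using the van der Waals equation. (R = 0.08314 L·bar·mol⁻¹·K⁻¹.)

T = (P + a n²/V²)(V − nb)/(nR)
P + a n²/V² = 137 + (6.789)(2.03)²/(0.5583)² = 226.76 bar
V − nb = 0.5583 − (2.03)(0.05637) = 0.44387 L
T = (226.76)(0.44387)/((2.03)(0.08314)) = 596.4 K

T ≈ 596.4 K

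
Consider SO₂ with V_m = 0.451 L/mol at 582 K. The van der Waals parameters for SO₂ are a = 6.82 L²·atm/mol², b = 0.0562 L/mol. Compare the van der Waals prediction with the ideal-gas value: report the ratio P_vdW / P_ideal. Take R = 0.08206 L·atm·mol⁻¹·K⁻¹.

Ideal: P_ideal = RT/V_m = (0.08206)(582)/0.451 = 105.896 atm
vdW: P = RT/(V_m − b) − a/V_m² = 47.7589/0.394800 − 6.82/0.203401 = 120.970 − 33.5298 = 87.440 atm
Ratio = 87.440/105.896 = 0.8257

P_vdW / P_ideal ≈ 0.8257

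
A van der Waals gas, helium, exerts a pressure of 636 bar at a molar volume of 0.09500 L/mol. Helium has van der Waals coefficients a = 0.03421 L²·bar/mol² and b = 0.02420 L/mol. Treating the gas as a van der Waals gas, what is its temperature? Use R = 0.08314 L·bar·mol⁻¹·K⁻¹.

T ≈ 544.8 K

T = (P + a/V_m²)(V_m − b)/R
P + a/V_m² = 636 + 0.03421/(0.09500)² = 639.79 bar
V_m − b = 0.09500 − 0.02420 = 0.070800 L/mol
T = (639.79)(0.070800)/0.08314 = 544.8 K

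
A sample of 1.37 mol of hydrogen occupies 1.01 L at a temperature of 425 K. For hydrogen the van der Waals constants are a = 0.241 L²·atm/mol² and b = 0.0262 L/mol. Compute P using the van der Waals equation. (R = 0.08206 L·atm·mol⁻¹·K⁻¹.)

P ≈ 48.61 atm

P = nRT/(V − nb) − a n²/V²
nRT/(V − nb) = (1.37)(0.08206)(425)/(1.01 − 1.37×0.0262) = 47.779/0.97411 = 49.049 atm
a n²/V² = (0.241)(1.37)²/(1.01)² = 0.44342 atm
P = 49.049 − 0.44342 = 48.61 atm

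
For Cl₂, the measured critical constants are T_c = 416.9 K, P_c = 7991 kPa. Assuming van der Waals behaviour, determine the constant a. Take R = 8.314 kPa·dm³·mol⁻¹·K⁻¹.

a ≈ 634.3 kPa·dm⁶/mol²

From T_c = 8a/(27Rb) and P_c = a/(27b²): a = 27 R² T_c²/(64 P_c).
a = 27×(8.314)²×(416.9)²/(64×7991) = 324375164/511424 = 634.3 kPa·dm⁶/mol²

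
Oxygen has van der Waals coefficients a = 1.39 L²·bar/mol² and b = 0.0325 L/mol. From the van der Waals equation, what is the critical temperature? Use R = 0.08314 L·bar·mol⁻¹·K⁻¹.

T_c ≈ 152.4 K

For a van der Waals gas, T_c = 8a/(27Rb).
T_c = 8×1.39/(27×0.08314×0.0325) = 11.120/0.072955 = 152.4 K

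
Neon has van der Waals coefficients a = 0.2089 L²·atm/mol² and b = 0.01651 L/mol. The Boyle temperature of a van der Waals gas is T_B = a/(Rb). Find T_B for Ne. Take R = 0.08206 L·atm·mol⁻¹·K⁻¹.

T_B ≈ 154.2 K

For a van der Waals gas the second virial coefficient B₂ = b − a/(RT) vanishes at T_B = a/(Rb).
T_B = 0.2089/(0.08206×0.01651) = 0.2089/0.0013548 = 154.2 K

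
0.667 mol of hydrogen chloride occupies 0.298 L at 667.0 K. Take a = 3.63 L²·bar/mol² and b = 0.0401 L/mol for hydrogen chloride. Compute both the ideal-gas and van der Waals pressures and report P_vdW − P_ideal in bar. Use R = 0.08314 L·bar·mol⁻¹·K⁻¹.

Ideal: P_ideal = nRT/V = (0.667)(0.08314)(667.0)/0.298 = 124.121 bar
vdW: P = nRT/(V − nb) − a n²/V² = 36.9881/0.271253 − 1.61495/0.0888040 = 136.360 − 18.1856 = 118.174 bar
ΔP = 118.174 − 124.121 = -5.95 bar

ΔP ≈ -5.95 bar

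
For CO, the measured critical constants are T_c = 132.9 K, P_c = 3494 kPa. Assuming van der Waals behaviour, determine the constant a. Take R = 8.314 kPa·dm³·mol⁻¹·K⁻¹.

From T_c = 8a/(27Rb) and P_c = a/(27b²): a = 27 R² T_c²/(64 P_c).
a = 27×(8.314)²×(132.9)²/(64×3494) = 32963534/223616 = 147.4 kPa·dm⁶/mol²

a ≈ 147.4 kPa·dm⁶/mol²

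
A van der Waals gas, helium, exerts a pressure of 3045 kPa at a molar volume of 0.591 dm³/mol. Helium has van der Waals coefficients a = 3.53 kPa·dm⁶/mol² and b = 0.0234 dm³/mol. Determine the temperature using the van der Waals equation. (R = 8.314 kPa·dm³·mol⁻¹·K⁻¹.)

T ≈ 208.6 K

T = (P + a/V_m²)(V_m − b)/R
P + a/V_m² = 3045 + 3.53/(0.591)² = 3055.1 kPa
V_m − b = 0.591 − 0.0234 = 0.56760 dm³/mol
T = (3055.1)(0.56760)/8.314 = 208.6 K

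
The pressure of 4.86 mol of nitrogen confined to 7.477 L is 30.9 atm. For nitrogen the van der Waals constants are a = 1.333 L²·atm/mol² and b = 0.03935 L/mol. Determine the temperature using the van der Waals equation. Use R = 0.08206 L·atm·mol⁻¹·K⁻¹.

T ≈ 574.8 K

T = (P + a n²/V²)(V − nb)/(nR)
P + a n²/V² = 30.9 + (1.333)(4.86)²/(7.477)² = 31.463 atm
V − nb = 7.477 − (4.86)(0.03935) = 7.2858 L
T = (31.463)(7.2858)/((4.86)(0.08206)) = 574.8 K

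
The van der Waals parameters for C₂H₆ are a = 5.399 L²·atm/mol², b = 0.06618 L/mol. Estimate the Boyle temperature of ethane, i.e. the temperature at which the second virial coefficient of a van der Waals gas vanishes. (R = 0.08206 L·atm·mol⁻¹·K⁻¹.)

For a van der Waals gas the second virial coefficient B₂ = b − a/(RT) vanishes at T_B = a/(Rb).
T_B = 5.399/(0.08206×0.06618) = 5.399/0.0054307 = 994.2 K

T_B ≈ 994.2 K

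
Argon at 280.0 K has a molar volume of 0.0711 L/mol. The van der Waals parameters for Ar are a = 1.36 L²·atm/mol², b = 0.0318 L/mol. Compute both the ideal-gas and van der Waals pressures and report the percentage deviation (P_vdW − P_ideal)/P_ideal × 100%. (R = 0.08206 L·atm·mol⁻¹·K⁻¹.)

Ideal: P_ideal = RT/V_m = (0.08206)(280.0)/0.0711 = 323.162 atm
vdW: P = RT/(V_m − b) − a/V_m² = 22.9768/0.0393000 − 1.36/0.00505521 = 584.651 − 269.029 = 315.622 atm
% deviation = (315.622 − 323.162)/323.162 × 100% = -2.33%

-2.33 %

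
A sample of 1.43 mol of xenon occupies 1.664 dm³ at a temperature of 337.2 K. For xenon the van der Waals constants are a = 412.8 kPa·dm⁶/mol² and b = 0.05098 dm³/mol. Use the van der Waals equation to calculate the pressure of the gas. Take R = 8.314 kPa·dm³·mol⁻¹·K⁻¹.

P = nRT/(V − nb) − a n²/V²
nRT/(V − nb) = (1.43)(8.314)(337.2)/(1.664 − 1.43×0.05098) = 4009.0/1.5911 = 2519.6 kPa
a n²/V² = (412.8)(1.43)²/(1.664)² = 304.86 kPa
P = 2519.6 − 304.86 = 2215 kPa

P ≈ 2215 kPa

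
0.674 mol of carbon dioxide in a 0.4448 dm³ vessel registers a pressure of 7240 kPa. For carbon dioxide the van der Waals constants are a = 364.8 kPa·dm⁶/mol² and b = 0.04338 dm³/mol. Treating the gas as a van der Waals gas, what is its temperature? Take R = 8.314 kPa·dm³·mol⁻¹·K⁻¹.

T ≈ 599.0 K

T = (P + a n²/V²)(V − nb)/(nR)
P + a n²/V² = 7240 + (364.8)(0.674)²/(0.4448)² = 8077.6 kPa
V − nb = 0.4448 − (0.674)(0.04338) = 0.41556 dm³
T = (8077.6)(0.41556)/((0.674)(8.314)) = 599.0 K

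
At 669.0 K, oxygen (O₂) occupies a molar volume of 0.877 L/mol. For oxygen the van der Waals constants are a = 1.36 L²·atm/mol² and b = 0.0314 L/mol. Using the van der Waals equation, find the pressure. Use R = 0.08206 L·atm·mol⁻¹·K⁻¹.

P = RT/(V_m − b) − a/V_m²
RT/(V_m − b) = (0.08206)(669.0)/(0.877 − 0.0314) = 54.898/0.84560 = 64.922 atm
a/V_m² = 1.36/(0.877)² = 1.7682 atm
P = 64.922 − 1.7682 = 63.15 atm

P ≈ 63.15 atm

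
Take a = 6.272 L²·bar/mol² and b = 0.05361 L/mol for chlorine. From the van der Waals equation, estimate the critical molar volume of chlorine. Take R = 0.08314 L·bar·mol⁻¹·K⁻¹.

V_m,c ≈ 0.1608 L/mol

For a van der Waals gas, V_m,c = 3b.
V_m,c = 3×0.05361 = 0.1608 L/mol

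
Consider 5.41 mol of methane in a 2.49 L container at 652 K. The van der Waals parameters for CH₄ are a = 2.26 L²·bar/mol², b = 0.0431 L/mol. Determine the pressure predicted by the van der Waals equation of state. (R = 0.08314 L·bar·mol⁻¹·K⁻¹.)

P ≈ 119.3 bar

P = nRT/(V − nb) − a n²/V²
nRT/(V − nb) = (5.41)(0.08314)(652)/(2.49 − 5.41×0.0431) = 293.26/2.2568 = 129.95 bar
a n²/V² = (2.26)(5.41)²/(2.49)² = 10.669 bar
P = 129.95 − 10.669 = 119.3 bar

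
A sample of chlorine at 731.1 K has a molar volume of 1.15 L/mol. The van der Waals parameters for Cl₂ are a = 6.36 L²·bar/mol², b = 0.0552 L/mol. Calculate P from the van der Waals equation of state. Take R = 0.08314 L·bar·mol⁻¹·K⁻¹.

P ≈ 50.71 bar

P = RT/(V_m − b) − a/V_m²
RT/(V_m − b) = (0.08314)(731.1)/(1.15 − 0.0552) = 60.784/1.0948 = 55.521 bar
a/V_m² = 6.36/(1.15)² = 4.8091 bar
P = 55.521 − 4.8091 = 50.71 bar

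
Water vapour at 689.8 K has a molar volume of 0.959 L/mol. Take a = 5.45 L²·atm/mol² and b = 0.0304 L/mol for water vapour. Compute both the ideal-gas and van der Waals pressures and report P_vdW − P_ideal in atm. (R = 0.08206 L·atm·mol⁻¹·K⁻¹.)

Ideal: P_ideal = RT/V_m = (0.08206)(689.8)/0.959 = 59.0250 atm
vdW: P = RT/(V_m − b) − a/V_m² = 56.6050/0.928600 − 5.45/0.919681 = 60.9574 − 5.92597 = 55.0314 atm
ΔP = 55.0314 − 59.0250 = -3.994 atm

ΔP ≈ -3.994 atm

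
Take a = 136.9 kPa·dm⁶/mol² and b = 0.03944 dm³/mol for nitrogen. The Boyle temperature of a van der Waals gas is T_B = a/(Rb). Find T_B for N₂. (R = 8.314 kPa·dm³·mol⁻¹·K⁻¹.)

For a van der Waals gas the second virial coefficient B₂ = b − a/(RT) vanishes at T_B = a/(Rb).
T_B = 136.9/(8.314×0.03944) = 136.9/0.32790 = 417.5 K

T_B ≈ 417.5 K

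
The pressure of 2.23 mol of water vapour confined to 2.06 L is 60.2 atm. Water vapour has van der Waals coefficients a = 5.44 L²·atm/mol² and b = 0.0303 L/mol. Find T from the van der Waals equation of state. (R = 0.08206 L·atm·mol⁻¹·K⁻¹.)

T ≈ 724.9 K

T = (P + a n²/V²)(V − nb)/(nR)
P + a n²/V² = 60.2 + (5.44)(2.23)²/(2.06)² = 66.575 atm
V − nb = 2.06 − (2.23)(0.0303) = 1.9924 L
T = (66.575)(1.9924)/((2.23)(0.08206)) = 724.9 K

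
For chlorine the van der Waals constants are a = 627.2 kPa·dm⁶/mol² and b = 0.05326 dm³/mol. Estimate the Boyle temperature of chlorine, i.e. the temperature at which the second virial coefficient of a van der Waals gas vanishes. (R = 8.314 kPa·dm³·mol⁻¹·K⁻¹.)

For a van der Waals gas the second virial coefficient B₂ = b − a/(RT) vanishes at T_B = a/(Rb).
T_B = 627.2/(8.314×0.05326) = 627.2/0.44280 = 1416 K

T_B ≈ 1416 K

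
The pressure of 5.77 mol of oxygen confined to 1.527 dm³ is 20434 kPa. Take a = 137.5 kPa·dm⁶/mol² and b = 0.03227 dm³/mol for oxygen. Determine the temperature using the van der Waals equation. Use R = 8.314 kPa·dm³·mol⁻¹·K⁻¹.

T = (P + a n²/V²)(V − nb)/(nR)
P + a n²/V² = 20434 + (137.5)(5.77)²/(1.527)² = 22397 kPa
V − nb = 1.527 − (5.77)(0.03227) = 1.3408 dm³
T = (22397)(1.3408)/((5.77)(8.314)) = 626.0 K

T ≈ 626.0 K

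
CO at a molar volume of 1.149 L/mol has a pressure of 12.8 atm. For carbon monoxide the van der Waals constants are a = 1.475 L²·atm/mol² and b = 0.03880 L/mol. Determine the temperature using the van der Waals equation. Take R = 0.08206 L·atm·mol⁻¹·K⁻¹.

T ≈ 188.3 K

T = (P + a/V_m²)(V_m − b)/R
P + a/V_m² = 12.8 + 1.475/(1.149)² = 13.917 atm
V_m − b = 1.149 − 0.03880 = 1.1102 L/mol
T = (13.917)(1.1102)/0.08206 = 188.3 K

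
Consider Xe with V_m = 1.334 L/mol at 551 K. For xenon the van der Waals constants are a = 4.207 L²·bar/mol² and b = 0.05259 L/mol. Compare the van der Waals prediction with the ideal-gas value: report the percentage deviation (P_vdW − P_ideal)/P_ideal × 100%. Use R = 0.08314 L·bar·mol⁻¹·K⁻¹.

-2.78 %

Ideal: P_ideal = RT/V_m = (0.08314)(551)/1.334 = 34.3404 bar
vdW: P = RT/(V_m − b) − a/V_m² = 45.8101/1.28141 − 4.207/1.77956 = 35.7498 − 2.36407 = 33.3857 bar
% deviation = (33.3857 − 34.3404)/34.3404 × 100% = -2.78%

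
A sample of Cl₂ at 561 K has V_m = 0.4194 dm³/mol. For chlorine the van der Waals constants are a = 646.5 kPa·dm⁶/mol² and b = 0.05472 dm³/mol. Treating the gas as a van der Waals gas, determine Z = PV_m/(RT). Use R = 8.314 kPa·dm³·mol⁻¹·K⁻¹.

P = RT/(V_m − b) − a/V_m² = (8.314)(561)/(0.4194 − 0.05472) − 646.5/(0.4194)²
  = 4664.2/0.36468 − 3675.5 = 12790 − 3675.5 = 9115 kPa
Z = PV_m/(RT) = (9115)(0.4194)/((8.314)(561)) = 3822.8/4664.2 = 0.8196

Z ≈ 0.8196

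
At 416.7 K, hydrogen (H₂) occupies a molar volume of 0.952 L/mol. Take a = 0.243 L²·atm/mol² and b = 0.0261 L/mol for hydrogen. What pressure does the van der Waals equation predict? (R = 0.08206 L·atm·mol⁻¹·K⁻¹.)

P = RT/(V_m − b) − a/V_m²
RT/(V_m − b) = (0.08206)(416.7)/(0.952 − 0.0261) = 34.194/0.92590 = 36.931 atm
a/V_m² = 0.243/(0.952)² = 0.26812 atm
P = 36.931 − 0.26812 = 36.66 atm

P ≈ 36.66 atm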